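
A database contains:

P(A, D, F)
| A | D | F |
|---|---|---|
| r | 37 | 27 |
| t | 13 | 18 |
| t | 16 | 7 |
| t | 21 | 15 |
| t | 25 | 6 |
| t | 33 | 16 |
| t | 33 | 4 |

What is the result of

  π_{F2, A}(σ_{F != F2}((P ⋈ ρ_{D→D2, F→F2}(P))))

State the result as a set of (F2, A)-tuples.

ρ[D→D2, F→F2]: schema becomes (A, D2, F2); tuples unchanged.
P ⋈ ρ_{D→D2, F→F2}(P) (natural join on A): {(r, 37, 27, 37, 27), (t, 13, 18, 13, 18), (t, 13, 18, 16, 7), (t, 13, 18, 21, 15), (t, 13, 18, 25, 6), (t, 13, 18, 33, 16), (t, 13, 18, 33, 4), (t, 16, 7, 13, 18), (t, 16, 7, 16, 7), (t, 16, 7, 21, 15), (t, 16, 7, 25, 6), (t, 16, 7, 33, 16), (t, 16, 7, 33, 4), (t, 21, 15, 13, 18), (t, 21, 15, 16, 7), (t, 21, 15, 21, 15), (t, 21, 15, 25, 6), (t, 21, 15, 33, 16), (t, 21, 15, 33, 4), (t, 25, 6, 13, 18), (t, 25, 6, 16, 7), (t, 25, 6, 21, 15), (t, 25, 6, 25, 6), (t, 25, 6, 33, 16), (t, 25, 6, 33, 4), (t, 33, 16, 13, 18), (t, 33, 16, 16, 7), (t, 33, 16, 21, 15), (t, 33, 16, 25, 6), (t, 33, 16, 33, 16), (t, 33, 16, 33, 4), (t, 33, 4, 13, 18), (t, 33, 4, 16, 7), (t, 33, 4, 21, 15), (t, 33, 4, 25, 6), (t, 33, 4, 33, 16), (t, 33, 4, 33, 4)}
Apply σ_{F != F2}; surviving tuples: {(t, 13, 18, 16, 7), (t, 13, 18, 21, 15), (t, 13, 18, 25, 6), (t, 13, 18, 33, 16), (t, 13, 18, 33, 4), (t, 16, 7, 13, 18), (t, 16, 7, 21, 15), (t, 16, 7, 25, 6), (t, 16, 7, 33, 16), (t, 16, 7, 33, 4), (t, 21, 15, 13, 18), (t, 21, 15, 16, 7), (t, 21, 15, 25, 6), (t, 21, 15, 33, 16), (t, 21, 15, 33, 4), (t, 25, 6, 13, 18), (t, 25, 6, 16, 7), (t, 25, 6, 21, 15), (t, 25, 6, 33, 16), (t, 25, 6, 33, 4), (t, 33, 16, 13, 18), (t, 33, 16, 16, 7), (t, 33, 16, 21, 15), (t, 33, 16, 25, 6), (t, 33, 16, 33, 4), (t, 33, 4, 13, 18), (t, 33, 4, 16, 7), (t, 33, 4, 21, 15), (t, 33, 4, 25, 6), (t, 33, 4, 33, 16)}
Projecting to F2, A (24 duplicate(s) eliminated): {(15, t), (16, t), (18, t), (4, t), (6, t), (7, t)}

{(15, t), (16, t), (18, t), (4, t), (6, t), (7, t)}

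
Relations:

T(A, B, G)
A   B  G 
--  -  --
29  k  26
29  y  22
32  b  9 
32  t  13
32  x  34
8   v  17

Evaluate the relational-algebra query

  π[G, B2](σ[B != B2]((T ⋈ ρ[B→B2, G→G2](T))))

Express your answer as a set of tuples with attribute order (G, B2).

{(13, b), (13, x), (22, k), (26, y), (34, b), (34, t), (9, t), (9, x)}

ρ[B→B2, G→G2]: schema becomes (A, B2, G2); tuples unchanged.
T ⋈ ρ[B→B2, G→G2](T) (natural join on A): {(29, k, 26, k, 26), (29, k, 26, y, 22), (29, y, 22, k, 26), (29, y, 22, y, 22), (32, b, 9, b, 9), (32, b, 9, t, 13), (32, b, 9, x, 34), (32, t, 13, b, 9), (32, t, 13, t, 13), (32, t, 13, x, 34), (32, x, 34, b, 9), (32, x, 34, t, 13), (32, x, 34, x, 34), (8, v, 17, v, 17)}
Apply σ_{B != B2}; surviving tuples: {(29, k, 26, y, 22), (29, y, 22, k, 26), (32, b, 9, t, 13), (32, b, 9, x, 34), (32, t, 13, b, 9), (32, t, 13, x, 34), (32, x, 34, b, 9), (32, x, 34, t, 13)}
π[G, B2]: project onto (G, B2) → {(13, b), (13, x), (22, k), (26, y), (34, b), (34, t), (9, t), (9, x)}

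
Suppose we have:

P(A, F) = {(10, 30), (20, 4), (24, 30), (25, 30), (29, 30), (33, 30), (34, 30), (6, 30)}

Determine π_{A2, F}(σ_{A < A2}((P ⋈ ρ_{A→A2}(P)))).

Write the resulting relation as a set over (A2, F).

{(10, 30), (24, 30), (25, 30), (29, 30), (33, 30), (34, 30)}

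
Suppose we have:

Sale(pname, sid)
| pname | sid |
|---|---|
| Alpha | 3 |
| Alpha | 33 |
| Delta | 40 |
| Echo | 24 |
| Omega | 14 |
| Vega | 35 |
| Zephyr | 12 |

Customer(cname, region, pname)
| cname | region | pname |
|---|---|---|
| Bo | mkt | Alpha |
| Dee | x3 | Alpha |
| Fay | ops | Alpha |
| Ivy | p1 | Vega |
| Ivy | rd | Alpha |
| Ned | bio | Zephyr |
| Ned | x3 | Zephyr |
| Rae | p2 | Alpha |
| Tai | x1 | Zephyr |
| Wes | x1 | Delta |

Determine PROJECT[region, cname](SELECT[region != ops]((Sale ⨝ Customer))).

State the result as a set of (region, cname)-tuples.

Natural join on pname: {(Alpha, 3, Bo, mkt), (Alpha, 3, Dee, x3), (Alpha, 3, Fay, ops), (Alpha, 3, Ivy, rd), (Alpha, 3, Rae, p2), (Alpha, 33, Bo, mkt), (Alpha, 33, Dee, x3), (Alpha, 33, Fay, ops), (Alpha, 33, Ivy, rd), (Alpha, 33, Rae, p2), (Delta, 40, Wes, x1), (Vega, 35, Ivy, p1), (Zephyr, 12, Ned, bio), (Zephyr, 12, Ned, x3), (Zephyr, 12, Tai, x1)}
Apply σ_{region != ops}; surviving tuples: {(Alpha, 3, Bo, mkt), (Alpha, 3, Dee, x3), (Alpha, 3, Ivy, rd), (Alpha, 3, Rae, p2), (Alpha, 33, Bo, mkt), (Alpha, 33, Dee, x3), (Alpha, 33, Ivy, rd), (Alpha, 33, Rae, p2), (Delta, 40, Wes, x1), (Vega, 35, Ivy, p1), (Zephyr, 12, Ned, bio), (Zephyr, 12, Ned, x3), (Zephyr, 12, Tai, x1)}
π[region, cname]: project onto (region, cname) (4 duplicate(s) eliminated) → {(bio, Ned), (mkt, Bo), (p1, Ivy), (p2, Rae), (rd, Ivy), (x1, Tai), (x1, Wes), (x3, Dee), (x3, Ned)}

{(bio, Ned), (mkt, Bo), (p1, Ivy), (p2, Rae), (rd, Ivy), (x1, Tai), (x1, Wes), (x3, Dee), (x3, Ned)}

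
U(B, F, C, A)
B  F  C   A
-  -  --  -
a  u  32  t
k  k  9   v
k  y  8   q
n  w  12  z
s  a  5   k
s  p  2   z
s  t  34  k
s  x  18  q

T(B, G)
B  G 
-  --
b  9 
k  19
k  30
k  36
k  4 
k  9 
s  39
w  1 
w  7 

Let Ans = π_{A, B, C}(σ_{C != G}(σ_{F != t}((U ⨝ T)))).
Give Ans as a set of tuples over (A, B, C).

{(k, s, 5), (q, k, 8), (q, s, 18), (v, k, 9), (z, s, 2)}

U ⋈ T (natural join on B): {(k, k, 9, v, 19), (k, k, 9, v, 30), (k, k, 9, v, 36), (k, k, 9, v, 4), (k, k, 9, v, 9), (k, y, 8, q, 19), (k, y, 8, q, 30), (k, y, 8, q, 36), (k, y, 8, q, 4), (k, y, 8, q, 9), (s, a, 5, k, 39), (s, p, 2, z, 39), (s, t, 34, k, 39), (s, x, 18, q, 39)}
Selection F != t: {(k, k, 9, v, 19), (k, k, 9, v, 30), (k, k, 9, v, 36), (k, k, 9, v, 4), (k, k, 9, v, 9), (k, y, 8, q, 19), (k, y, 8, q, 30), (k, y, 8, q, 36), (k, y, 8, q, 4), (k, y, 8, q, 9), (s, a, 5, k, 39), (s, p, 2, z, 39), (s, x, 18, q, 39)}
Selection C != G: {(k, k, 9, v, 19), (k, k, 9, v, 30), (k, k, 9, v, 36), (k, k, 9, v, 4), (k, y, 8, q, 19), (k, y, 8, q, 30), (k, y, 8, q, 36), (k, y, 8, q, 4), (k, y, 8, q, 9), (s, a, 5, k, 39), (s, p, 2, z, 39), (s, x, 18, q, 39)}
Projecting to A, B, C (7 duplicate(s) eliminated): {(k, s, 5), (q, k, 8), (q, s, 18), (v, k, 9), (z, s, 2)}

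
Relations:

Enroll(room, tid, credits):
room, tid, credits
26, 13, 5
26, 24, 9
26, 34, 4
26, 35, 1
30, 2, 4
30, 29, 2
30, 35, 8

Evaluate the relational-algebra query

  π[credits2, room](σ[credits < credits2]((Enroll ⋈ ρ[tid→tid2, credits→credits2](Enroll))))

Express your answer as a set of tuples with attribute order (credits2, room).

{(4, 26), (4, 30), (5, 26), (8, 30), (9, 26)}

ρ[tid→tid2, credits→credits2]: schema becomes (room, tid2, credits2); tuples unchanged.
Enroll ⋈ ρ[tid→tid2, credits→credits2](Enroll) (natural join on room): {(26, 13, 5, 13, 5), (26, 13, 5, 24, 9), (26, 13, 5, 34, 4), (26, 13, 5, 35, 1), (26, 24, 9, 13, 5), (26, 24, 9, 24, 9), (26, 24, 9, 34, 4), (26, 24, 9, 35, 1), (26, 34, 4, 13, 5), (26, 34, 4, 24, 9), (26, 34, 4, 34, 4), (26, 34, 4, 35, 1), (26, 35, 1, 13, 5), (26, 35, 1, 24, 9), (26, 35, 1, 34, 4), (26, 35, 1, 35, 1), (30, 2, 4, 2, 4), (30, 2, 4, 29, 2), (30, 2, 4, 35, 8), (30, 29, 2, 2, 4), (30, 29, 2, 29, 2), (30, 29, 2, 35, 8), (30, 35, 8, 2, 4), (30, 35, 8, 29, 2), (30, 35, 8, 35, 8)}
Apply σ_{credits < credits2}; surviving tuples: {(26, 13, 5, 24, 9), (26, 34, 4, 13, 5), (26, 34, 4, 24, 9), (26, 35, 1, 13, 5), (26, 35, 1, 24, 9), (26, 35, 1, 34, 4), (30, 2, 4, 35, 8), (30, 29, 2, 2, 4), (30, 29, 2, 35, 8)}
π[credits2, room]: project onto (credits2, room) (4 duplicate(s) eliminated) → {(4, 26), (4, 30), (5, 26), (8, 30), (9, 26)}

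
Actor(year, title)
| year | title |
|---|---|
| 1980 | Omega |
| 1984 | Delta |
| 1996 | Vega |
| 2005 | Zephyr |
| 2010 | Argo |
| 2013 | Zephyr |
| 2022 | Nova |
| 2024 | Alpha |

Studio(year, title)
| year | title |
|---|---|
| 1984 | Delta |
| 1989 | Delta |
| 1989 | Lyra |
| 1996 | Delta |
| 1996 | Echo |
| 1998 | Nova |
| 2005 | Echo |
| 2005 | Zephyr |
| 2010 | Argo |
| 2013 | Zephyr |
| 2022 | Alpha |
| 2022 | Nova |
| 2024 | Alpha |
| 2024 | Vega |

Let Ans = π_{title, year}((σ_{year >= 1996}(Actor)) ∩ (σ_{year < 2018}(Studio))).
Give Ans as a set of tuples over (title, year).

{(Argo, 2010), (Zephyr, 2005), (Zephyr, 2013)}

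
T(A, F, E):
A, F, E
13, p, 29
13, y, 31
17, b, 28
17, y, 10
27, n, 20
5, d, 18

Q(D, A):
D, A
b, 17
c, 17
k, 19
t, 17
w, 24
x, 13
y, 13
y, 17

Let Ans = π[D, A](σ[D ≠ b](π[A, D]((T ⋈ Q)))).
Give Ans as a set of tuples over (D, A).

Joining T and Q on A yields {(13, p, 29, x), (13, p, 29, y), (13, y, 31, x), (13, y, 31, y), (17, b, 28, b), (17, b, 28, c), (17, b, 28, t), (17, b, 28, y), (17, y, 10, b), (17, y, 10, c), (17, y, 10, t), (17, y, 10, y)}.
π[A, D]: project onto (A, D) (6 duplicate(s) eliminated) → {(13, x), (13, y), (17, b), (17, c), (17, t), (17, y)}
Selection D ≠ b: {(13, x), (13, y), (17, c), (17, t), (17, y)}
π[D, A]: project onto (D, A) → {(c, 17), (t, 17), (x, 13), (y, 13), (y, 17)}

{(c, 17), (t, 17), (x, 13), (y, 13), (y, 17)}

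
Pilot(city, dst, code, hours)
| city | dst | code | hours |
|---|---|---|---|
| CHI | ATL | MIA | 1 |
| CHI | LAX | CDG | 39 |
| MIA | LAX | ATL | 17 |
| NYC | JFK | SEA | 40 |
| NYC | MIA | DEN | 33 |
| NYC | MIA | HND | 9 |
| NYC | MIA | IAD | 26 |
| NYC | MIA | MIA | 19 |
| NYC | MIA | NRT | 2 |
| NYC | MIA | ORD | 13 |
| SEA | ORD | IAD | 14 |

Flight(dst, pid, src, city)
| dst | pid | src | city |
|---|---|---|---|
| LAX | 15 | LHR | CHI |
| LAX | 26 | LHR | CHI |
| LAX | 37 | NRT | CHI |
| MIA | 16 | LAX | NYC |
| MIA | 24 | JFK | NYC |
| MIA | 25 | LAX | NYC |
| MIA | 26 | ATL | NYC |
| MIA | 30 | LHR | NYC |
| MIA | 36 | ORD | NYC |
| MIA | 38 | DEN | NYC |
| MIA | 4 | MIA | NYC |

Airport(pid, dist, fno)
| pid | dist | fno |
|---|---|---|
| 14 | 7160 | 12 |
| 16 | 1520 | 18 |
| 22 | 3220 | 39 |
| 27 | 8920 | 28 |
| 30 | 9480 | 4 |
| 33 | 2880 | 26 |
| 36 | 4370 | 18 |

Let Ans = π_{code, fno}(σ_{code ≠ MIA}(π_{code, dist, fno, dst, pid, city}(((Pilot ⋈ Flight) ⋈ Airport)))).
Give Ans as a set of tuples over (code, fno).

{(DEN, 18), (DEN, 4), (HND, 18), (HND, 4), (IAD, 18), (IAD, 4), (NRT, 18), (NRT, 4), (ORD, 18), (ORD, 4)}

Joining Pilot and Flight on city, dst yields {(CHI, LAX, CDG, 39, 15, LHR), (CHI, LAX, CDG, 39, 26, LHR), (CHI, LAX, CDG, 39, 37, NRT), (NYC, MIA, DEN, 33, 16, LAX), (NYC, MIA, DEN, 33, 24, JFK), (NYC, MIA, DEN, 33, 25, LAX), (NYC, MIA, DEN, 33, 26, ATL), (NYC, MIA, DEN, 33, 30, LHR), (NYC, MIA, DEN, 33, 36, ORD), (NYC, MIA, DEN, 33, 38, DEN), (NYC, MIA, DEN, 33, 4, MIA), (NYC, MIA, HND, 9, 16, LAX), (NYC, MIA, HND, 9, 24, JFK), (NYC, MIA, HND, 9, 25, LAX), (NYC, MIA, HND, 9, 26, ATL), (NYC, MIA, HND, 9, 30, LHR), (NYC, MIA, HND, 9, 36, ORD), (NYC, MIA, HND, 9, 38, DEN), (NYC, MIA, HND, 9, 4, MIA), (NYC, MIA, IAD, 26, 16, LAX), (NYC, MIA, IAD, 26, 24, JFK), (NYC, MIA, IAD, 26, 25, LAX), (NYC, MIA, IAD, 26, 26, ATL), (NYC, MIA, IAD, 26, 30, LHR), (NYC, MIA, IAD, 26, 36, ORD), (NYC, MIA, IAD, 26, 38, DEN), (NYC, MIA, IAD, 26, 4, MIA), (NYC, MIA, MIA, 19, 16, LAX), (NYC, MIA, MIA, 19, 24, JFK), (NYC, MIA, MIA, 19, 25, LAX), (NYC, MIA, MIA, 19, 26, ATL), (NYC, MIA, MIA, 19, 30, LHR), (NYC, MIA, MIA, 19, 36, ORD), (NYC, MIA, MIA, 19, 38, DEN), (NYC, MIA, MIA, 19, 4, MIA), (NYC, MIA, NRT, 2, 16, LAX), (NYC, MIA, NRT, 2, 24, JFK), (NYC, MIA, NRT, 2, 25, LAX), (NYC, MIA, NRT, 2, 26, ATL), (NYC, MIA, NRT, 2, 30, LHR), (NYC, MIA, NRT, 2, 36, ORD), (NYC, MIA, NRT, 2, 38, DEN), (NYC, MIA, NRT, 2, 4, MIA), (NYC, MIA, ORD, 13, 16, LAX), (NYC, MIA, ORD, 13, 24, JFK), (NYC, MIA, ORD, 13, 25, LAX), (NYC, MIA, ORD, 13, 26, ATL), (NYC, MIA, ORD, 13, 30, LHR), (NYC, MIA, ORD, 13, 36, ORD), (NYC, MIA, ORD, 13, 38, DEN), (NYC, MIA, ORD, 13, 4, MIA)}.
Joining (Pilot ⋈ Flight) and Airport on pid yields {(NYC, MIA, DEN, 33, 16, LAX, 1520, 18), (NYC, MIA, DEN, 33, 30, LHR, 9480, 4), (NYC, MIA, DEN, 33, 36, ORD, 4370, 18), (NYC, MIA, HND, 9, 16, LAX, 1520, 18), (NYC, MIA, HND, 9, 30, LHR, 9480, 4), (NYC, MIA, HND, 9, 36, ORD, 4370, 18), (NYC, MIA, IAD, 26, 16, LAX, 1520, 18), (NYC, MIA, IAD, 26, 30, LHR, 9480, 4), (NYC, MIA, IAD, 26, 36, ORD, 4370, 18), (NYC, MIA, MIA, 19, 16, LAX, 1520, 18), (NYC, MIA, MIA, 19, 30, LHR, 9480, 4), (NYC, MIA, MIA, 19, 36, ORD, 4370, 18), (NYC, MIA, NRT, 2, 16, LAX, 1520, 18), (NYC, MIA, NRT, 2, 30, LHR, 9480, 4), (NYC, MIA, NRT, 2, 36, ORD, 4370, 18), (NYC, MIA, ORD, 13, 16, LAX, 1520, 18), (NYC, MIA, ORD, 13, 30, LHR, 9480, 4), (NYC, MIA, ORD, 13, 36, ORD, 4370, 18)}.
Projecting to code, dist, fno, dst, pid, city: {(DEN, 1520, 18, MIA, 16, NYC), (DEN, 4370, 18, MIA, 36, NYC), (DEN, 9480, 4, MIA, 30, NYC), (HND, 1520, 18, MIA, 16, NYC), (HND, 4370, 18, MIA, 36, NYC), (HND, 9480, 4, MIA, 30, NYC), (IAD, 1520, 18, MIA, 16, NYC), (IAD, 4370, 18, MIA, 36, NYC), (IAD, 9480, 4, MIA, 30, NYC), (MIA, 1520, 18, MIA, 16, NYC), (MIA, 4370, 18, MIA, 36, NYC), (MIA, 9480, 4, MIA, 30, NYC), (NRT, 1520, 18, MIA, 16, NYC), (NRT, 4370, 18, MIA, 36, NYC), (NRT, 9480, 4, MIA, 30, NYC), (ORD, 1520, 18, MIA, 16, NYC), (ORD, 4370, 18, MIA, 36, NYC), (ORD, 9480, 4, MIA, 30, NYC)}
Apply σ_{code ≠ MIA}; surviving tuples: {(DEN, 1520, 18, MIA, 16, NYC), (DEN, 4370, 18, MIA, 36, NYC), (DEN, 9480, 4, MIA, 30, NYC), (HND, 1520, 18, MIA, 16, NYC), (HND, 4370, 18, MIA, 36, NYC), (HND, 9480, 4, MIA, 30, NYC), (IAD, 1520, 18, MIA, 16, NYC), (IAD, 4370, 18, MIA, 36, NYC), (IAD, 9480, 4, MIA, 30, NYC), (NRT, 1520, 18, MIA, 16, NYC), (NRT, 4370, 18, MIA, 36, NYC), (NRT, 9480, 4, MIA, 30, NYC), (ORD, 1520, 18, MIA, 16, NYC), (ORD, 4370, 18, MIA, 36, NYC), (ORD, 9480, 4, MIA, 30, NYC)}
Projecting to code, fno (5 duplicate(s) eliminated): {(DEN, 18), (DEN, 4), (HND, 18), (HND, 4), (IAD, 18), (IAD, 4), (NRT, 18), (NRT, 4), (ORD, 18), (ORD, 4)}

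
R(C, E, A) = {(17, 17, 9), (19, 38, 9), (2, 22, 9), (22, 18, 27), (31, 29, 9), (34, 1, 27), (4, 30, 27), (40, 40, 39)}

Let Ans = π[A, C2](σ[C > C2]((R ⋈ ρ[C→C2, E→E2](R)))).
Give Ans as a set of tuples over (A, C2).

ρ[C→C2, E→E2]: schema becomes (C2, E2, A); tuples unchanged.
Joining R and ρ[C→C2, E→E2](R) on A yields {(17, 17, 9, 17, 17), (17, 17, 9, 19, 38), (17, 17, 9, 2, 22), (17, 17, 9, 31, 29), (19, 38, 9, 17, 17), (19, 38, 9, 19, 38), (19, 38, 9, 2, 22), (19, 38, 9, 31, 29), (2, 22, 9, 17, 17), (2, 22, 9, 19, 38), (2, 22, 9, 2, 22), (2, 22, 9, 31, 29), (22, 18, 27, 22, 18), (22, 18, 27, 34, 1), (22, 18, 27, 4, 30), (31, 29, 9, 17, 17), (31, 29, 9, 19, 38), (31, 29, 9, 2, 22), (31, 29, 9, 31, 29), (34, 1, 27, 22, 18), (34, 1, 27, 34, 1), (34, 1, 27, 4, 30), (4, 30, 27, 22, 18), (4, 30, 27, 34, 1), (4, 30, 27, 4, 30), (40, 40, 39, 40, 40)}.
σ[C > C2]: keep tuples satisfying C > C2 → {(17, 17, 9, 2, 22), (19, 38, 9, 17, 17), (19, 38, 9, 2, 22), (22, 18, 27, 4, 30), (31, 29, 9, 17, 17), (31, 29, 9, 19, 38), (31, 29, 9, 2, 22), (34, 1, 27, 22, 18), (34, 1, 27, 4, 30)}
Keep only column(s) A, C2 (4 duplicate(s) eliminated): {(27, 22), (27, 4), (9, 17), (9, 19), (9, 2)}

{(27, 22), (27, 4), (9, 17), (9, 19), (9, 2)}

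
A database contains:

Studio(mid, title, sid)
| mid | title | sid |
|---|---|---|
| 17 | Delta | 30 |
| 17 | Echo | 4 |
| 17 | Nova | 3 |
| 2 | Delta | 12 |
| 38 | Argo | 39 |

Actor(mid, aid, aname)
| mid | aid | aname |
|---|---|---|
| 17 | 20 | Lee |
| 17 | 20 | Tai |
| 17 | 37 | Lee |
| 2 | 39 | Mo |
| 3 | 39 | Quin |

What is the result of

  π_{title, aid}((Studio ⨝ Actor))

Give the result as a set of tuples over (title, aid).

Natural join on mid: {(17, Delta, 30, 20, Lee), (17, Delta, 30, 20, Tai), (17, Delta, 30, 37, Lee), (17, Echo, 4, 20, Lee), (17, Echo, 4, 20, Tai), (17, Echo, 4, 37, Lee), (17, Nova, 3, 20, Lee), (17, Nova, 3, 20, Tai), (17, Nova, 3, 37, Lee), (2, Delta, 12, 39, Mo)}
Projecting to title, aid (3 duplicate(s) eliminated): {(Delta, 20), (Delta, 37), (Delta, 39), (Echo, 20), (Echo, 37), (Nova, 20), (Nova, 37)}

{(Delta, 20), (Delta, 37), (Delta, 39), (Echo, 20), (Echo, 37), (Nova, 20), (Nova, 37)}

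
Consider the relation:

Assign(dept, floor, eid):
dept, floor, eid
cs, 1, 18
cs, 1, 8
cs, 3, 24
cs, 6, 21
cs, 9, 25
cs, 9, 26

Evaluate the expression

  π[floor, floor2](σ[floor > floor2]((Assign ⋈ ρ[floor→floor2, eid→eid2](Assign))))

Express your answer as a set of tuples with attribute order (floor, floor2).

{(3, 1), (6, 1), (6, 3), (9, 1), (9, 3), (9, 6)}

ρ[floor→floor2, eid→eid2]: schema becomes (dept, floor2, eid2); tuples unchanged.
Assign ⋈ ρ[floor→floor2, eid→eid2](Assign) (natural join on dept): {(cs, 1, 18, 1, 18), (cs, 1, 18, 1, 8), (cs, 1, 18, 3, 24), (cs, 1, 18, 6, 21), (cs, 1, 18, 9, 25), (cs, 1, 18, 9, 26), (cs, 1, 8, 1, 18), (cs, 1, 8, 1, 8), (cs, 1, 8, 3, 24), (cs, 1, 8, 6, 21), (cs, 1, 8, 9, 25), (cs, 1, 8, 9, 26), (cs, 3, 24, 1, 18), (cs, 3, 24, 1, 8), (cs, 3, 24, 3, 24), (cs, 3, 24, 6, 21), (cs, 3, 24, 9, 25), (cs, 3, 24, 9, 26), (cs, 6, 21, 1, 18), (cs, 6, 21, 1, 8), (cs, 6, 21, 3, 24), (cs, 6, 21, 6, 21), (cs, 6, 21, 9, 25), (cs, 6, 21, 9, 26), (cs, 9, 25, 1, 18), (cs, 9, 25, 1, 8), (cs, 9, 25, 3, 24), (cs, 9, 25, 6, 21), (cs, 9, 25, 9, 25), (cs, 9, 25, 9, 26), (cs, 9, 26, 1, 18), (cs, 9, 26, 1, 8), (cs, 9, 26, 3, 24), (cs, 9, 26, 6, 21), (cs, 9, 26, 9, 25), (cs, 9, 26, 9, 26)}
Selection floor > floor2: {(cs, 3, 24, 1, 18), (cs, 3, 24, 1, 8), (cs, 6, 21, 1, 18), (cs, 6, 21, 1, 8), (cs, 6, 21, 3, 24), (cs, 9, 25, 1, 18), (cs, 9, 25, 1, 8), (cs, 9, 25, 3, 24), (cs, 9, 25, 6, 21), (cs, 9, 26, 1, 18), (cs, 9, 26, 1, 8), (cs, 9, 26, 3, 24), (cs, 9, 26, 6, 21)}
Projecting to floor, floor2 (7 duplicate(s) eliminated): {(3, 1), (6, 1), (6, 3), (9, 1), (9, 3), (9, 6)}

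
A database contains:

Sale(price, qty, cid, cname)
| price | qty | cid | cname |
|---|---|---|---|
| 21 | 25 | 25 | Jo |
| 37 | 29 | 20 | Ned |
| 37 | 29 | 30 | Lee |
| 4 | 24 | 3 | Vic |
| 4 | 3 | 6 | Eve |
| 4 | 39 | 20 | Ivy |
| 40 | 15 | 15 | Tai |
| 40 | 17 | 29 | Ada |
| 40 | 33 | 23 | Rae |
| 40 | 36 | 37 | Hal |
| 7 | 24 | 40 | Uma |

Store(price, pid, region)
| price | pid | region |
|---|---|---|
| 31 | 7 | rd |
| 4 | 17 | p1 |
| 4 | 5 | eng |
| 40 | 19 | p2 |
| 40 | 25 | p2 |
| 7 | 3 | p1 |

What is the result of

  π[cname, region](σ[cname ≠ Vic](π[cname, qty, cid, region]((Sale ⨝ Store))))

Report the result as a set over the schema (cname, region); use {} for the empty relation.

{(Ada, p2), (Eve, eng), (Eve, p1), (Hal, p2), (Ivy, eng), (Ivy, p1), (Rae, p2), (Tai, p2), (Uma, p1)}

Natural join on price: {(4, 24, 3, Vic, 17, p1), (4, 24, 3, Vic, 5, eng), (4, 3, 6, Eve, 17, p1), (4, 3, 6, Eve, 5, eng), (4, 39, 20, Ivy, 17, p1), (4, 39, 20, Ivy, 5, eng), (40, 15, 15, Tai, 19, p2), (40, 15, 15, Tai, 25, p2), (40, 17, 29, Ada, 19, p2), (40, 17, 29, Ada, 25, p2), (40, 33, 23, Rae, 19, p2), (40, 33, 23, Rae, 25, p2), (40, 36, 37, Hal, 19, p2), (40, 36, 37, Hal, 25, p2), (7, 24, 40, Uma, 3, p1)}
Projecting to cname, qty, cid, region (4 duplicate(s) eliminated): {(Ada, 17, 29, p2), (Eve, 3, 6, eng), (Eve, 3, 6, p1), (Hal, 36, 37, p2), (Ivy, 39, 20, eng), (Ivy, 39, 20, p1), (Rae, 33, 23, p2), (Tai, 15, 15, p2), (Uma, 24, 40, p1), (Vic, 24, 3, eng), (Vic, 24, 3, p1)}
Selection cname ≠ Vic: {(Ada, 17, 29, p2), (Eve, 3, 6, eng), (Eve, 3, 6, p1), (Hal, 36, 37, p2), (Ivy, 39, 20, eng), (Ivy, 39, 20, p1), (Rae, 33, 23, p2), (Tai, 15, 15, p2), (Uma, 24, 40, p1)}
Projecting to cname, region: {(Ada, p2), (Eve, eng), (Eve, p1), (Hal, p2), (Ivy, eng), (Ivy, p1), (Rae, p2), (Tai, p2), (Uma, p1)}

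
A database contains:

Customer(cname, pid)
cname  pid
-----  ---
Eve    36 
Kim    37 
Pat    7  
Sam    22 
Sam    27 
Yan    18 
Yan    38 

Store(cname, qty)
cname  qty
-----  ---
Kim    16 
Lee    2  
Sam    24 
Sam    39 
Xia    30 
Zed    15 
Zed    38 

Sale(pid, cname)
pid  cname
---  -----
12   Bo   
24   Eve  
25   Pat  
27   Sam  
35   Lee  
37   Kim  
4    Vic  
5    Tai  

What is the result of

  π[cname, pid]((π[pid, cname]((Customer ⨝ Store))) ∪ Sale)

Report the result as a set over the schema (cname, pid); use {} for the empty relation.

{(Bo, 12), (Eve, 24), (Kim, 37), (Lee, 35), (Pat, 25), (Sam, 22), (Sam, 27), (Tai, 5), (Vic, 4)}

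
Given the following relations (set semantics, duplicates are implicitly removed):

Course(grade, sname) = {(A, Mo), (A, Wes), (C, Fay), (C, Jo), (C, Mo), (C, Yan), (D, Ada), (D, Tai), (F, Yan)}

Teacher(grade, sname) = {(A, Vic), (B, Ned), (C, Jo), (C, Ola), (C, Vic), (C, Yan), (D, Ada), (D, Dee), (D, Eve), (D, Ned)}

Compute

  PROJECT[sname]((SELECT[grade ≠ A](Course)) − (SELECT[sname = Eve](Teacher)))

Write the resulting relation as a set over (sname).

Filtering on grade ≠ A leaves {(C, Fay), (C, Jo), (C, Mo), (C, Yan), (D, Ada), (D, Tai), (F, Yan)}.
Filtering on sname = Eve leaves {(D, Eve)}.
Difference: {(C, Fay), (C, Jo), (C, Mo), (C, Yan), (D, Ada), (D, Tai), (F, Yan)} with {(D, Eve)} → {(C, Fay), (C, Jo), (C, Mo), (C, Yan), (D, Ada), (D, Tai), (F, Yan)}
Keep only column(s) sname (1 duplicate(s) eliminated): {Ada, Fay, Jo, Mo, Tai, Yan}

{Ada, Fay, Jo, Mo, Tai, Yan}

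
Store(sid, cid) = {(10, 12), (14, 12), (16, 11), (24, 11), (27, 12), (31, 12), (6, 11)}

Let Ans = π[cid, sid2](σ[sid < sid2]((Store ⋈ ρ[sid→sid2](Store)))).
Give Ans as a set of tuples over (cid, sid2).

{(11, 16), (11, 24), (12, 14), (12, 27), (12, 31)}

ρ[sid→sid2]: schema becomes (sid2, cid); tuples unchanged.
Joining Store and ρ[sid→sid2](Store) on cid yields {(10, 12, 10), (10, 12, 14), (10, 12, 27), (10, 12, 31), (14, 12, 10), (14, 12, 14), (14, 12, 27), (14, 12, 31), (16, 11, 16), (16, 11, 24), (16, 11, 6), (24, 11, 16), (24, 11, 24), (24, 11, 6), (27, 12, 10), (27, 12, 14), (27, 12, 27), (27, 12, 31), (31, 12, 10), (31, 12, 14), (31, 12, 27), (31, 12, 31), (6, 11, 16), (6, 11, 24), (6, 11, 6)}.
σ[sid < sid2]: keep tuples satisfying sid < sid2 → {(10, 12, 14), (10, 12, 27), (10, 12, 31), (14, 12, 27), (14, 12, 31), (16, 11, 24), (27, 12, 31), (6, 11, 16), (6, 11, 24)}
Projecting to cid, sid2 (4 duplicate(s) eliminated): {(11, 16), (11, 24), (12, 14), (12, 27), (12, 31)}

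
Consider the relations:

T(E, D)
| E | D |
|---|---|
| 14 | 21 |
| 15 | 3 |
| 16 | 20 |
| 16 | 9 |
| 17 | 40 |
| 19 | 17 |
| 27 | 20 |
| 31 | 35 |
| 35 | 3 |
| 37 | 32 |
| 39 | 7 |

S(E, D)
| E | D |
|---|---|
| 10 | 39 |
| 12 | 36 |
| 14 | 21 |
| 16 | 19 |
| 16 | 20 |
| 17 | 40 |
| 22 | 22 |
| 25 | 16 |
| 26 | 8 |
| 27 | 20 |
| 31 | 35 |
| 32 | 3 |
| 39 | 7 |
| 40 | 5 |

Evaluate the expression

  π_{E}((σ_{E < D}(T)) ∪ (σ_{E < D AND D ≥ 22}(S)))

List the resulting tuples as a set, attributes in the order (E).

Apply σ_{E < D}; surviving tuples: {(14, 21), (16, 20), (17, 40), (31, 35)}
Apply σ_{E < D AND D ≥ 22}; surviving tuples: {(10, 39), (12, 36), (17, 40), (31, 35)}
Union: {(14, 21), (16, 20), (17, 40), (31, 35)} with {(10, 39), (12, 36), (17, 40), (31, 35)} → {(10, 39), (12, 36), (14, 21), (16, 20), (17, 40), (31, 35)}
Keep only column(s) E: {10, 12, 14, 16, 17, 31}

{10, 12, 14, 16, 17, 31}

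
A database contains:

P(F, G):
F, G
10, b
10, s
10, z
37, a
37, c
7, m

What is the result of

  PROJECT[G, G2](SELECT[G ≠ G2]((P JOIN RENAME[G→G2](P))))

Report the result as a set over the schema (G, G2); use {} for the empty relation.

ρ[G→G2]: schema becomes (F, G2); tuples unchanged.
Joining P and RENAME[G→G2](P) on F yields {(10, b, b), (10, b, s), (10, b, z), (10, s, b), (10, s, s), (10, s, z), (10, z, b), (10, z, s), (10, z, z), (37, a, a), (37, a, c), (37, c, a), (37, c, c), (7, m, m)}.
Selection G ≠ G2: {(10, b, s), (10, b, z), (10, s, b), (10, s, z), (10, z, b), (10, z, s), (37, a, c), (37, c, a)}
Projecting to G, G2: {(a, c), (b, s), (b, z), (c, a), (s, b), (s, z), (z, b), (z, s)}

{(a, c), (b, s), (b, z), (c, a), (s, b), (s, z), (z, b), (z, s)}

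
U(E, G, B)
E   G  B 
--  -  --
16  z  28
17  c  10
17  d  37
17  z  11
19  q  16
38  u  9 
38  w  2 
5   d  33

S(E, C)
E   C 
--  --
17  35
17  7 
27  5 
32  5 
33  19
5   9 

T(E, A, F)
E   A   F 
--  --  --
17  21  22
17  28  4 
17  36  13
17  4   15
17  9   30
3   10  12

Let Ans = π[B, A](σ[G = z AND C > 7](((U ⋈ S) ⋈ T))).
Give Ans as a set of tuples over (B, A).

{(11, 21), (11, 28), (11, 36), (11, 4), (11, 9)}

Natural join on E: {(17, c, 10, 35), (17, c, 10, 7), (17, d, 37, 35), (17, d, 37, 7), (17, z, 11, 35), (17, z, 11, 7), (5, d, 33, 9)}
Natural join on E: {(17, c, 10, 35, 21, 22), (17, c, 10, 35, 28, 4), (17, c, 10, 35, 36, 13), (17, c, 10, 35, 4, 15), (17, c, 10, 35, 9, 30), (17, c, 10, 7, 21, 22), (17, c, 10, 7, 28, 4), (17, c, 10, 7, 36, 13), (17, c, 10, 7, 4, 15), (17, c, 10, 7, 9, 30), (17, d, 37, 35, 21, 22), (17, d, 37, 35, 28, 4), (17, d, 37, 35, 36, 13), (17, d, 37, 35, 4, 15), (17, d, 37, 35, 9, 30), (17, d, 37, 7, 21, 22), (17, d, 37, 7, 28, 4), (17, d, 37, 7, 36, 13), (17, d, 37, 7, 4, 15), (17, d, 37, 7, 9, 30), (17, z, 11, 35, 21, 22), (17, z, 11, 35, 28, 4), (17, z, 11, 35, 36, 13), (17, z, 11, 35, 4, 15), (17, z, 11, 35, 9, 30), (17, z, 11, 7, 21, 22), (17, z, 11, 7, 28, 4), (17, z, 11, 7, 36, 13), (17, z, 11, 7, 4, 15), (17, z, 11, 7, 9, 30)}
Filtering on G = z AND C > 7 leaves {(17, z, 11, 35, 21, 22), (17, z, 11, 35, 28, 4), (17, z, 11, 35, 36, 13), (17, z, 11, 35, 4, 15), (17, z, 11, 35, 9, 30)}.
Projecting to B, A: {(11, 21), (11, 28), (11, 36), (11, 4), (11, 9)}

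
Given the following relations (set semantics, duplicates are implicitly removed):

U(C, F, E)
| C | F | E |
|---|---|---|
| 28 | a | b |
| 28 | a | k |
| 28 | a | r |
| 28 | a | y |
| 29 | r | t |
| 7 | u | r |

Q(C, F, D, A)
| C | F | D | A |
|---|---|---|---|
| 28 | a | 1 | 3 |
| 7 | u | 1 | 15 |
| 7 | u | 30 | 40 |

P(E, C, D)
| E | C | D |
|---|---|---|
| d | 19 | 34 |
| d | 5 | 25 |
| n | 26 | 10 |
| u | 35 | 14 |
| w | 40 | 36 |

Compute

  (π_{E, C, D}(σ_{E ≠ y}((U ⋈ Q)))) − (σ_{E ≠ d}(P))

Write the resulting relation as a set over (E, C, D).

Joining U and Q on C, F yields {(28, a, b, 1, 3), (28, a, k, 1, 3), (28, a, r, 1, 3), (28, a, y, 1, 3), (7, u, r, 1, 15), (7, u, r, 30, 40)}.
Apply σ_{E ≠ y}; surviving tuples: {(28, a, b, 1, 3), (28, a, k, 1, 3), (28, a, r, 1, 3), (7, u, r, 1, 15), (7, u, r, 30, 40)}
π[E, C, D]: project onto (E, C, D) → {(b, 28, 1), (k, 28, 1), (r, 28, 1), (r, 7, 1), (r, 7, 30)}
Apply σ_{E ≠ d}; surviving tuples: {(n, 26, 10), (u, 35, 14), (w, 40, 36)}
Set difference of the two operands is {(b, 28, 1), (k, 28, 1), (r, 28, 1), (r, 7, 1), (r, 7, 30)}.

{(b, 28, 1), (k, 28, 1), (r, 28, 1), (r, 7, 1), (r, 7, 30)}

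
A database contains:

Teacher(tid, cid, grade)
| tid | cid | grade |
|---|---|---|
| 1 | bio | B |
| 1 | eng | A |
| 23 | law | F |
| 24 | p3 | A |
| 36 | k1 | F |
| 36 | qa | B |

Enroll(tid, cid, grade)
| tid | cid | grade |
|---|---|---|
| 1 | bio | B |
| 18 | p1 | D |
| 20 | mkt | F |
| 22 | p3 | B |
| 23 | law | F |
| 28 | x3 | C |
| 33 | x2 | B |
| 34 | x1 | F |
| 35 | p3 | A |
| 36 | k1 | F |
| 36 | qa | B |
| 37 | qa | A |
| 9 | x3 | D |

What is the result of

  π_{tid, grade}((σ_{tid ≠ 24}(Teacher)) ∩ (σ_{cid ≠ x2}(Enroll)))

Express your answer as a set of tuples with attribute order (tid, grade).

{(1, B), (23, F), (36, B), (36, F)}

Filtering on tid ≠ 24 leaves {(1, bio, B), (1, eng, A), (23, law, F), (36, k1, F), (36, qa, B)}.
Filtering on cid ≠ x2 leaves {(1, bio, B), (18, p1, D), (20, mkt, F), (22, p3, B), (23, law, F), (28, x3, C), (34, x1, F), (35, p3, A), (36, k1, F), (36, qa, B), (37, qa, A), (9, x3, D)}.
Taking the intersection: {(1, bio, B), (23, law, F), (36, k1, F), (36, qa, B)}
π_{tid, grade} gives {(1, B), (23, F), (36, B), (36, F)}.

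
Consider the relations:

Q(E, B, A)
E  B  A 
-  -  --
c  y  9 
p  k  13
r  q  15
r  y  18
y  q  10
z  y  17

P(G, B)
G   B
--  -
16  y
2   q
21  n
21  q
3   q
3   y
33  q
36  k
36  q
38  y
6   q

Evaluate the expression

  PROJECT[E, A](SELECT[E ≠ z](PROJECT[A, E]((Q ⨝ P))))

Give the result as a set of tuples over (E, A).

{(c, 9), (p, 13), (r, 15), (r, 18), (y, 10)}

Q ⋈ P (natural join on B): {(c, y, 9, 16), (c, y, 9, 3), (c, y, 9, 38), (p, k, 13, 36), (r, q, 15, 2), (r, q, 15, 21), (r, q, 15, 3), (r, q, 15, 33), (r, q, 15, 36), (r, q, 15, 6), (r, y, 18, 16), (r, y, 18, 3), (r, y, 18, 38), (y, q, 10, 2), (y, q, 10, 21), (y, q, 10, 3), (y, q, 10, 33), (y, q, 10, 36), (y, q, 10, 6), (z, y, 17, 16), (z, y, 17, 3), (z, y, 17, 38)}
Keep only column(s) A, E (16 duplicate(s) eliminated): {(10, y), (13, p), (15, r), (17, z), (18, r), (9, c)}
σ[E ≠ z]: keep tuples satisfying E ≠ z → {(10, y), (13, p), (15, r), (18, r), (9, c)}
Keep only column(s) E, A: {(c, 9), (p, 13), (r, 15), (r, 18), (y, 10)}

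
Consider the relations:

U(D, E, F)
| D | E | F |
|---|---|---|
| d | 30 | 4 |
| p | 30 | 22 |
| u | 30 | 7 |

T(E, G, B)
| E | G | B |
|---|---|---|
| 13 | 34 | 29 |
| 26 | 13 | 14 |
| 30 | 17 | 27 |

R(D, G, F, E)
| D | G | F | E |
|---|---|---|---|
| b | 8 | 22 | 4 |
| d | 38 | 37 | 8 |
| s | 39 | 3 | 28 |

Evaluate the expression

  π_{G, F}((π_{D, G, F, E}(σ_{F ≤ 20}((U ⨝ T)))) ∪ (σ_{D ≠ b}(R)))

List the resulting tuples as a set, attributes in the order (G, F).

U ⋈ T (natural join on E): {(d, 30, 4, 17, 27), (p, 30, 22, 17, 27), (u, 30, 7, 17, 27)}
Selection F ≤ 20: {(d, 30, 4, 17, 27), (u, 30, 7, 17, 27)}
Projecting to D, G, F, E: {(d, 17, 4, 30), (u, 17, 7, 30)}
Selection D ≠ b: {(d, 38, 37, 8), (s, 39, 3, 28)}
Taking the union: {(d, 17, 4, 30), (d, 38, 37, 8), (s, 39, 3, 28), (u, 17, 7, 30)}
Projecting to G, F: {(17, 4), (17, 7), (38, 37), (39, 3)}

{(17, 4), (17, 7), (38, 37), (39, 3)}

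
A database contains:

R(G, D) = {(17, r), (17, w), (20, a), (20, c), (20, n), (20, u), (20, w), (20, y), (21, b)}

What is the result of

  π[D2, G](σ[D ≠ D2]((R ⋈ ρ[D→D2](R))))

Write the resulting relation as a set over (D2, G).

{(a, 20), (c, 20), (n, 20), (r, 17), (u, 20), (w, 17), (w, 20), (y, 20)}

ρ[D→D2]: schema becomes (G, D2); tuples unchanged.
R ⋈ ρ[D→D2](R) (natural join on G): {(17, r, r), (17, r, w), (17, w, r), (17, w, w), (20, a, a), (20, a, c), (20, a, n), (20, a, u), (20, a, w), (20, a, y), (20, c, a), (20, c, c), (20, c, n), (20, c, u), (20, c, w), (20, c, y), (20, n, a), (20, n, c), (20, n, n), (20, n, u), (20, n, w), (20, n, y), (20, u, a), (20, u, c), (20, u, n), (20, u, u), (20, u, w), (20, u, y), (20, w, a), (20, w, c), (20, w, n), (20, w, u), (20, w, w), (20, w, y), (20, y, a), (20, y, c), (20, y, n), (20, y, u), (20, y, w), (20, y, y), (21, b, b)}
Apply σ_{D ≠ D2}; surviving tuples: {(17, r, w), (17, w, r), (20, a, c), (20, a, n), (20, a, u), (20, a, w), (20, a, y), (20, c, a), (20, c, n), (20, c, u), (20, c, w), (20, c, y), (20, n, a), (20, n, c), (20, n, u), (20, n, w), (20, n, y), (20, u, a), (20, u, c), (20, u, n), (20, u, w), (20, u, y), (20, w, a), (20, w, c), (20, w, n), (20, w, u), (20, w, y), (20, y, a), (20, y, c), (20, y, n), (20, y, u), (20, y, w)}
π[D2, G]: project onto (D2, G) (24 duplicate(s) eliminated) → {(a, 20), (c, 20), (n, 20), (r, 17), (u, 20), (w, 17), (w, 20), (y, 20)}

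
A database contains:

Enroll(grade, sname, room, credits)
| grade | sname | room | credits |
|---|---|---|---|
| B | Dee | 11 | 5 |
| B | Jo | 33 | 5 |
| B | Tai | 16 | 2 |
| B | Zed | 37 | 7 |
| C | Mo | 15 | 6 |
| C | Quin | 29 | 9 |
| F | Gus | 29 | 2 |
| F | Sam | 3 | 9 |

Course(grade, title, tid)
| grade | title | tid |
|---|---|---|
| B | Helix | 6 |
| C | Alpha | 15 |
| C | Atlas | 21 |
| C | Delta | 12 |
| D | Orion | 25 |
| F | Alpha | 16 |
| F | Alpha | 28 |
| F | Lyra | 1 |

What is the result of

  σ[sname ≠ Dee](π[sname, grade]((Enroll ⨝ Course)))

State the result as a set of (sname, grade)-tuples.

Joining Enroll and Course on grade yields {(B, Dee, 11, 5, Helix, 6), (B, Jo, 33, 5, Helix, 6), (B, Tai, 16, 2, Helix, 6), (B, Zed, 37, 7, Helix, 6), (C, Mo, 15, 6, Alpha, 15), (C, Mo, 15, 6, Atlas, 21), (C, Mo, 15, 6, Delta, 12), (C, Quin, 29, 9, Alpha, 15), (C, Quin, 29, 9, Atlas, 21), (C, Quin, 29, 9, Delta, 12), (F, Gus, 29, 2, Alpha, 16), (F, Gus, 29, 2, Alpha, 28), (F, Gus, 29, 2, Lyra, 1), (F, Sam, 3, 9, Alpha, 16), (F, Sam, 3, 9, Alpha, 28), (F, Sam, 3, 9, Lyra, 1)}.
π[sname, grade]: project onto (sname, grade) (8 duplicate(s) eliminated) → {(Dee, B), (Gus, F), (Jo, B), (Mo, C), (Quin, C), (Sam, F), (Tai, B), (Zed, B)}
Apply σ_{sname ≠ Dee}; surviving tuples: {(Gus, F), (Jo, B), (Mo, C), (Quin, C), (Sam, F), (Tai, B), (Zed, B)}

{(Gus, F), (Jo, B), (Mo, C), (Quin, C), (Sam, F), (Tai, B), (Zed, B)}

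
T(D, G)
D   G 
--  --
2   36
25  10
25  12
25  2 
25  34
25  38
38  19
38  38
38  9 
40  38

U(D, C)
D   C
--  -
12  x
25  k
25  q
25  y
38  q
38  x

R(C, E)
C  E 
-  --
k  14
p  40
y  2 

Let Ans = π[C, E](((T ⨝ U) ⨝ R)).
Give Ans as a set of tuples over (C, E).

T ⋈ U (natural join on D): {(25, 10, k), (25, 10, q), (25, 10, y), (25, 12, k), (25, 12, q), (25, 12, y), (25, 2, k), (25, 2, q), (25, 2, y), (25, 34, k), (25, 34, q), (25, 34, y), (25, 38, k), (25, 38, q), (25, 38, y), (38, 19, q), (38, 19, x), (38, 38, q), (38, 38, x), (38, 9, q), (38, 9, x)}
(T ⨝ U) ⋈ R (natural join on C): {(25, 10, k, 14), (25, 10, y, 2), (25, 12, k, 14), (25, 12, y, 2), (25, 2, k, 14), (25, 2, y, 2), (25, 34, k, 14), (25, 34, y, 2), (25, 38, k, 14), (25, 38, y, 2)}
Projecting to C, E (8 duplicate(s) eliminated): {(k, 14), (y, 2)}

{(k, 14), (y, 2)}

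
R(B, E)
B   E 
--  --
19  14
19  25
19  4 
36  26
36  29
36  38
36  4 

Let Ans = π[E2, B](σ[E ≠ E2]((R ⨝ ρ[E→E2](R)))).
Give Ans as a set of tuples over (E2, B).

ρ[E→E2]: schema becomes (B, E2); tuples unchanged.
Natural join on B: {(19, 14, 14), (19, 14, 25), (19, 14, 4), (19, 25, 14), (19, 25, 25), (19, 25, 4), (19, 4, 14), (19, 4, 25), (19, 4, 4), (36, 26, 26), (36, 26, 29), (36, 26, 38), (36, 26, 4), (36, 29, 26), (36, 29, 29), (36, 29, 38), (36, 29, 4), (36, 38, 26), (36, 38, 29), (36, 38, 38), (36, 38, 4), (36, 4, 26), (36, 4, 29), (36, 4, 38), (36, 4, 4)}
Filtering on E ≠ E2 leaves {(19, 14, 25), (19, 14, 4), (19, 25, 14), (19, 25, 4), (19, 4, 14), (19, 4, 25), (36, 26, 29), (36, 26, 38), (36, 26, 4), (36, 29, 26), (36, 29, 38), (36, 29, 4), (36, 38, 26), (36, 38, 29), (36, 38, 4), (36, 4, 26), (36, 4, 29), (36, 4, 38)}.
π[E2, B]: project onto (E2, B) (11 duplicate(s) eliminated) → {(14, 19), (25, 19), (26, 36), (29, 36), (38, 36), (4, 19), (4, 36)}

{(14, 19), (25, 19), (26, 36), (29, 36), (38, 36), (4, 19), (4, 36)}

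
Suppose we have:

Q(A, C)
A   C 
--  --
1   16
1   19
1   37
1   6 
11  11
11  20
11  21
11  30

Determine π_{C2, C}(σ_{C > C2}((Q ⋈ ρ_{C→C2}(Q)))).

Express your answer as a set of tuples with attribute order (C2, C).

{(11, 20), (11, 21), (11, 30), (16, 19), (16, 37), (19, 37), (20, 21), (20, 30), (21, 30), (6, 16), (6, 19), (6, 37)}

ρ[C→C2]: schema becomes (A, C2); tuples unchanged.
Q ⋈ ρ_{C→C2}(Q) (natural join on A): {(1, 16, 16), (1, 16, 19), (1, 16, 37), (1, 16, 6), (1, 19, 16), (1, 19, 19), (1, 19, 37), (1, 19, 6), (1, 37, 16), (1, 37, 19), (1, 37, 37), (1, 37, 6), (1, 6, 16), (1, 6, 19), (1, 6, 37), (1, 6, 6), (11, 11, 11), (11, 11, 20), (11, 11, 21), (11, 11, 30), (11, 20, 11), (11, 20, 20), (11, 20, 21), (11, 20, 30), (11, 21, 11), (11, 21, 20), (11, 21, 21), (11, 21, 30), (11, 30, 11), (11, 30, 20), (11, 30, 21), (11, 30, 30)}
Apply σ_{C > C2}; surviving tuples: {(1, 16, 6), (1, 19, 16), (1, 19, 6), (1, 37, 16), (1, 37, 19), (1, 37, 6), (11, 20, 11), (11, 21, 11), (11, 21, 20), (11, 30, 11), (11, 30, 20), (11, 30, 21)}
Keep only column(s) C2, C: {(11, 20), (11, 21), (11, 30), (16, 19), (16, 37), (19, 37), (20, 21), (20, 30), (21, 30), (6, 16), (6, 19), (6, 37)}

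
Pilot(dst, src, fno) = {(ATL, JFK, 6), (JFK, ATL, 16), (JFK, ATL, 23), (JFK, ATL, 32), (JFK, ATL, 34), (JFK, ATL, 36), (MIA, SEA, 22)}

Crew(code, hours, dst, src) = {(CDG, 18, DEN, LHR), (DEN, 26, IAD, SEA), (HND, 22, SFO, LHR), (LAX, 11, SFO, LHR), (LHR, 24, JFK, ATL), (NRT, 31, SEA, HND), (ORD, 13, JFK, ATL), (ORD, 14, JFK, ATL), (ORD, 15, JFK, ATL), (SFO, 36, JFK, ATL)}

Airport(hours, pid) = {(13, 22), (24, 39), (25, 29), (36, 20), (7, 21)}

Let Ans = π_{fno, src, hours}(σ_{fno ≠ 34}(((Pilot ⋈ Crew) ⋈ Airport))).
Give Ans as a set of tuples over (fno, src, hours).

Joining Pilot and Crew on dst, src yields {(JFK, ATL, 16, LHR, 24), (JFK, ATL, 16, ORD, 13), (JFK, ATL, 16, ORD, 14), (JFK, ATL, 16, ORD, 15), (JFK, ATL, 16, SFO, 36), (JFK, ATL, 23, LHR, 24), (JFK, ATL, 23, ORD, 13), (JFK, ATL, 23, ORD, 14), (JFK, ATL, 23, ORD, 15), (JFK, ATL, 23, SFO, 36), (JFK, ATL, 32, LHR, 24), (JFK, ATL, 32, ORD, 13), (JFK, ATL, 32, ORD, 14), (JFK, ATL, 32, ORD, 15), (JFK, ATL, 32, SFO, 36), (JFK, ATL, 34, LHR, 24), (JFK, ATL, 34, ORD, 13), (JFK, ATL, 34, ORD, 14), (JFK, ATL, 34, ORD, 15), (JFK, ATL, 34, SFO, 36), (JFK, ATL, 36, LHR, 24), (JFK, ATL, 36, ORD, 13), (JFK, ATL, 36, ORD, 14), (JFK, ATL, 36, ORD, 15), (JFK, ATL, 36, SFO, 36)}.
Joining (Pilot ⋈ Crew) and Airport on hours yields {(JFK, ATL, 16, LHR, 24, 39), (JFK, ATL, 16, ORD, 13, 22), (JFK, ATL, 16, SFO, 36, 20), (JFK, ATL, 23, LHR, 24, 39), (JFK, ATL, 23, ORD, 13, 22), (JFK, ATL, 23, SFO, 36, 20), (JFK, ATL, 32, LHR, 24, 39), (JFK, ATL, 32, ORD, 13, 22), (JFK, ATL, 32, SFO, 36, 20), (JFK, ATL, 34, LHR, 24, 39), (JFK, ATL, 34, ORD, 13, 22), (JFK, ATL, 34, SFO, 36, 20), (JFK, ATL, 36, LHR, 24, 39), (JFK, ATL, 36, ORD, 13, 22), (JFK, ATL, 36, SFO, 36, 20)}.
Filtering on fno ≠ 34 leaves {(JFK, ATL, 16, LHR, 24, 39), (JFK, ATL, 16, ORD, 13, 22), (JFK, ATL, 16, SFO, 36, 20), (JFK, ATL, 23, LHR, 24, 39), (JFK, ATL, 23, ORD, 13, 22), (JFK, ATL, 23, SFO, 36, 20), (JFK, ATL, 32, LHR, 24, 39), (JFK, ATL, 32, ORD, 13, 22), (JFK, ATL, 32, SFO, 36, 20), (JFK, ATL, 36, LHR, 24, 39), (JFK, ATL, 36, ORD, 13, 22), (JFK, ATL, 36, SFO, 36, 20)}.
π[fno, src, hours]: project onto (fno, src, hours) → {(16, ATL, 13), (16, ATL, 24), (16, ATL, 36), (23, ATL, 13), (23, ATL, 24), (23, ATL, 36), (32, ATL, 13), (32, ATL, 24), (32, ATL, 36), (36, ATL, 13), (36, ATL, 24), (36, ATL, 36)}

{(16, ATL, 13), (16, ATL, 24), (16, ATL, 36), (23, ATL, 13), (23, ATL, 24), (23, ATL, 36), (32, ATL, 13), (32, ATL, 24), (32, ATL, 36), (36, ATL, 13), (36, ATL, 24), (36, ATL, 36)}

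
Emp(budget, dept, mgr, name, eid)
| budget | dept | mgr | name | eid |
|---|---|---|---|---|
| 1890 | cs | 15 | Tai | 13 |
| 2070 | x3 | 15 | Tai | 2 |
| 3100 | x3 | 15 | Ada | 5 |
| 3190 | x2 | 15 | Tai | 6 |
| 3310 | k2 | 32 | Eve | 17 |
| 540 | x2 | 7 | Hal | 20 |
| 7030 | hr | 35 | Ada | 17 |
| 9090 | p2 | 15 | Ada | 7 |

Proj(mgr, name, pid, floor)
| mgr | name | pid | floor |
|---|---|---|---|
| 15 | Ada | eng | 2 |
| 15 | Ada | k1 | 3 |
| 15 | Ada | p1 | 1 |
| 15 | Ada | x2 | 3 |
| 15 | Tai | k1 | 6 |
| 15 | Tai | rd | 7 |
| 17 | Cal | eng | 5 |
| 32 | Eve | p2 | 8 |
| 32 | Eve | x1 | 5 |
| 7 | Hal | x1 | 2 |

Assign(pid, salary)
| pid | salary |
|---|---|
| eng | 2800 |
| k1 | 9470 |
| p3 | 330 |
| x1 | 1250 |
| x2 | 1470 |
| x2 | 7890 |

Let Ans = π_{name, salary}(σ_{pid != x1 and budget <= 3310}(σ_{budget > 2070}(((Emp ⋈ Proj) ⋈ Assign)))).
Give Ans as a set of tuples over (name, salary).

Emp ⋈ Proj (natural join on mgr, name): {(1890, cs, 15, Tai, 13, k1, 6), (1890, cs, 15, Tai, 13, rd, 7), (2070, x3, 15, Tai, 2, k1, 6), (2070, x3, 15, Tai, 2, rd, 7), (3100, x3, 15, Ada, 5, eng, 2), (3100, x3, 15, Ada, 5, k1, 3), (3100, x3, 15, Ada, 5, p1, 1), (3100, x3, 15, Ada, 5, x2, 3), (3190, x2, 15, Tai, 6, k1, 6), (3190, x2, 15, Tai, 6, rd, 7), (3310, k2, 32, Eve, 17, p2, 8), (3310, k2, 32, Eve, 17, x1, 5), (540, x2, 7, Hal, 20, x1, 2), (9090, p2, 15, Ada, 7, eng, 2), (9090, p2, 15, Ada, 7, k1, 3), (9090, p2, 15, Ada, 7, p1, 1), (9090, p2, 15, Ada, 7, x2, 3)}
(Emp ⋈ Proj) ⋈ Assign (natural join on pid): {(1890, cs, 15, Tai, 13, k1, 6, 9470), (2070, x3, 15, Tai, 2, k1, 6, 9470), (3100, x3, 15, Ada, 5, eng, 2, 2800), (3100, x3, 15, Ada, 5, k1, 3, 9470), (3100, x3, 15, Ada, 5, x2, 3, 1470), (3100, x3, 15, Ada, 5, x2, 3, 7890), (3190, x2, 15, Tai, 6, k1, 6, 9470), (3310, k2, 32, Eve, 17, x1, 5, 1250), (540, x2, 7, Hal, 20, x1, 2, 1250), (9090, p2, 15, Ada, 7, eng, 2, 2800), (9090, p2, 15, Ada, 7, k1, 3, 9470), (9090, p2, 15, Ada, 7, x2, 3, 1470), (9090, p2, 15, Ada, 7, x2, 3, 7890)}
Selection budget > 2070: {(3100, x3, 15, Ada, 5, eng, 2, 2800), (3100, x3, 15, Ada, 5, k1, 3, 9470), (3100, x3, 15, Ada, 5, x2, 3, 1470), (3100, x3, 15, Ada, 5, x2, 3, 7890), (3190, x2, 15, Tai, 6, k1, 6, 9470), (3310, k2, 32, Eve, 17, x1, 5, 1250), (9090, p2, 15, Ada, 7, eng, 2, 2800), (9090, p2, 15, Ada, 7, k1, 3, 9470), (9090, p2, 15, Ada, 7, x2, 3, 1470), (9090, p2, 15, Ada, 7, x2, 3, 7890)}
Selection pid != x1 and budget <= 3310: {(3100, x3, 15, Ada, 5, eng, 2, 2800), (3100, x3, 15, Ada, 5, k1, 3, 9470), (3100, x3, 15, Ada, 5, x2, 3, 1470), (3100, x3, 15, Ada, 5, x2, 3, 7890), (3190, x2, 15, Tai, 6, k1, 6, 9470)}
π_{name, salary} gives {(Ada, 1470), (Ada, 2800), (Ada, 7890), (Ada, 9470), (Tai, 9470)}.

{(Ada, 1470), (Ada, 2800), (Ada, 7890), (Ada, 9470), (Tai, 9470)}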